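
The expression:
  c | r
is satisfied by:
  {r: True, c: True}
  {r: True, c: False}
  {c: True, r: False}


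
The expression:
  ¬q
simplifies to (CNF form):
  ¬q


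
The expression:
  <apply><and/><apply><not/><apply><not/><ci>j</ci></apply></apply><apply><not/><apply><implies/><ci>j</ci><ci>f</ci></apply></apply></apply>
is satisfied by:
  {j: True, f: False}


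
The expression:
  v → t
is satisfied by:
  {t: True, v: False}
  {v: False, t: False}
  {v: True, t: True}


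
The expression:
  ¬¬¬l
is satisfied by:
  {l: False}


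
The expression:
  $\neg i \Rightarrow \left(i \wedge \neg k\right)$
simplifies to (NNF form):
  $i$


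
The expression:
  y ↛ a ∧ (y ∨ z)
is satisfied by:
  {y: True, a: False}


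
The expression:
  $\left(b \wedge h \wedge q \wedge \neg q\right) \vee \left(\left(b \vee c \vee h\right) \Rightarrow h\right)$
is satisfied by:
  {h: True, c: False, b: False}
  {b: True, h: True, c: False}
  {h: True, c: True, b: False}
  {b: True, h: True, c: True}
  {b: False, c: False, h: False}


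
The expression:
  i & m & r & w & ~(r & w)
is never true.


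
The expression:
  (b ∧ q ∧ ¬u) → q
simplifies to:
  True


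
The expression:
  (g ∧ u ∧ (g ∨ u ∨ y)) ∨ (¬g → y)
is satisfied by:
  {y: True, g: True}
  {y: True, g: False}
  {g: True, y: False}


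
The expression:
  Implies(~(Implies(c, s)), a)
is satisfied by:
  {s: True, a: True, c: False}
  {s: True, c: False, a: False}
  {a: True, c: False, s: False}
  {a: False, c: False, s: False}
  {s: True, a: True, c: True}
  {s: True, c: True, a: False}
  {a: True, c: True, s: False}


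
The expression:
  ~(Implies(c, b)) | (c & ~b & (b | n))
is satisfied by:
  {c: True, b: False}


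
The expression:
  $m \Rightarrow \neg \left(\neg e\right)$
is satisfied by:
  {e: True, m: False}
  {m: False, e: False}
  {m: True, e: True}


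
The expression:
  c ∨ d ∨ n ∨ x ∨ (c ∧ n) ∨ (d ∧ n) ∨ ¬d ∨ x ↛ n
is always true.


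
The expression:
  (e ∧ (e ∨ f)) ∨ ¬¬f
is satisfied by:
  {e: True, f: True}
  {e: True, f: False}
  {f: True, e: False}


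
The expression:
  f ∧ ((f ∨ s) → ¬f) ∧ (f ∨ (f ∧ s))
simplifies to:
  False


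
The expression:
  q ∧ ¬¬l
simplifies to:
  l ∧ q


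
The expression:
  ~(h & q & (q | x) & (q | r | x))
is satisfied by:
  {h: False, q: False}
  {q: True, h: False}
  {h: True, q: False}


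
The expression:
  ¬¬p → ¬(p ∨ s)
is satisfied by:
  {p: False}


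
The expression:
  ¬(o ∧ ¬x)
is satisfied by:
  {x: True, o: False}
  {o: False, x: False}
  {o: True, x: True}


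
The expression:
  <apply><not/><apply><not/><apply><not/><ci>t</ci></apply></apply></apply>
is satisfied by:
  {t: False}


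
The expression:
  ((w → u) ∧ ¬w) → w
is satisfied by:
  {w: True}


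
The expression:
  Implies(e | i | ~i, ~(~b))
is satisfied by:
  {b: True}


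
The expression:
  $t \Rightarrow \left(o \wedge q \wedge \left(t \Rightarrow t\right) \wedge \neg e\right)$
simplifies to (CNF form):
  $\left(o \vee \neg t\right) \wedge \left(q \vee \neg t\right) \wedge \left(\neg e \vee \neg t\right)$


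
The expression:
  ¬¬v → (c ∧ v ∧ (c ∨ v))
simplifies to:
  c ∨ ¬v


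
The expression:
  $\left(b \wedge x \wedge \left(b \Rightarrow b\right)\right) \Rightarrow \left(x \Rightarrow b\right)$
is always true.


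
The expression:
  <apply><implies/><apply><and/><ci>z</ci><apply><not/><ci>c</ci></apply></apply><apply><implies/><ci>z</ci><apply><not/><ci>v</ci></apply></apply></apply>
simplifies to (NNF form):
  <apply><or/><ci>c</ci><apply><not/><ci>v</ci></apply><apply><not/><ci>z</ci></apply></apply>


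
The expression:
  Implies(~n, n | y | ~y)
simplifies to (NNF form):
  True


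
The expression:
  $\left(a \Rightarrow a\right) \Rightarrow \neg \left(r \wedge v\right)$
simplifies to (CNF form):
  $\neg r \vee \neg v$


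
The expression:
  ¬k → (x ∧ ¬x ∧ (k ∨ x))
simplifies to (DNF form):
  k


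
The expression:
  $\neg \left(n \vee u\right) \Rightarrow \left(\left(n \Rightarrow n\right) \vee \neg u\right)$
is always true.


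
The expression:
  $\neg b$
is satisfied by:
  {b: False}


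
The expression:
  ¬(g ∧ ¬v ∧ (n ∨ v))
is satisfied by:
  {v: True, g: False, n: False}
  {g: False, n: False, v: False}
  {n: True, v: True, g: False}
  {n: True, g: False, v: False}
  {v: True, g: True, n: False}
  {g: True, v: False, n: False}
  {n: True, g: True, v: True}


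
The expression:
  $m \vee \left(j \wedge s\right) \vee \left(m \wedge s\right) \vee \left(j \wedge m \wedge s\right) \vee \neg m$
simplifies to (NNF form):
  $\text{True}$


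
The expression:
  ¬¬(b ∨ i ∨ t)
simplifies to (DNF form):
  b ∨ i ∨ t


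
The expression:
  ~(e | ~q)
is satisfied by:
  {q: True, e: False}


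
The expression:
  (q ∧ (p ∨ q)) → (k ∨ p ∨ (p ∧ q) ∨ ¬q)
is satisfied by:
  {k: True, p: True, q: False}
  {k: True, p: False, q: False}
  {p: True, k: False, q: False}
  {k: False, p: False, q: False}
  {k: True, q: True, p: True}
  {k: True, q: True, p: False}
  {q: True, p: True, k: False}


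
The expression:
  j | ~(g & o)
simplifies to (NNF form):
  j | ~g | ~o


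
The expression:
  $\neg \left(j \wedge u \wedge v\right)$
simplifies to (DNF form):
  $\neg j \vee \neg u \vee \neg v$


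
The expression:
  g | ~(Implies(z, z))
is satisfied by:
  {g: True}


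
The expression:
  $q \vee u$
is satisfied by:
  {q: True, u: True}
  {q: True, u: False}
  {u: True, q: False}


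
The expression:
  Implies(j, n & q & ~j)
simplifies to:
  ~j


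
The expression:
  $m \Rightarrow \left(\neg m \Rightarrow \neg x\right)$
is always true.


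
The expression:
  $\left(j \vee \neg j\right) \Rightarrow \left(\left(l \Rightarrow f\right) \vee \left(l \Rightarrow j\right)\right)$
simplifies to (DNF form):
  $f \vee j \vee \neg l$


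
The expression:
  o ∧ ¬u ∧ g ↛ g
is never true.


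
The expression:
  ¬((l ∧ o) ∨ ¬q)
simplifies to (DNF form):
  (q ∧ ¬l) ∨ (q ∧ ¬o)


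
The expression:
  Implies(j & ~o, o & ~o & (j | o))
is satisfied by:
  {o: True, j: False}
  {j: False, o: False}
  {j: True, o: True}


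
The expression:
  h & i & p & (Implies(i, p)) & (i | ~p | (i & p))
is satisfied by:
  {h: True, i: True, p: True}


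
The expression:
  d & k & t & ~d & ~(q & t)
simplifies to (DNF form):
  False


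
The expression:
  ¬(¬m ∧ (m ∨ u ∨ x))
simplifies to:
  m ∨ (¬u ∧ ¬x)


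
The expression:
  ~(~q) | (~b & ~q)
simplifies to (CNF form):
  q | ~b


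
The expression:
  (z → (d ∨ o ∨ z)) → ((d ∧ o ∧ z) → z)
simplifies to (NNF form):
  True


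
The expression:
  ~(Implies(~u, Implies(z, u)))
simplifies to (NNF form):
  z & ~u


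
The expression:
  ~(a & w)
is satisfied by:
  {w: False, a: False}
  {a: True, w: False}
  {w: True, a: False}


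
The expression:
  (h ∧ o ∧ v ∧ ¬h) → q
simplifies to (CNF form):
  True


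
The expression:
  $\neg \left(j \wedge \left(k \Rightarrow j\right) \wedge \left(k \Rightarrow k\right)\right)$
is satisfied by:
  {j: False}


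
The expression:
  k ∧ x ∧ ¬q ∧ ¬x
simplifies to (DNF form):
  False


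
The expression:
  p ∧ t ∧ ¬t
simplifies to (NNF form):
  False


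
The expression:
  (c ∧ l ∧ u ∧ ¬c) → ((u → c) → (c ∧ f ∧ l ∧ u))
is always true.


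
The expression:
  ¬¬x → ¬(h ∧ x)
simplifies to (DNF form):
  ¬h ∨ ¬x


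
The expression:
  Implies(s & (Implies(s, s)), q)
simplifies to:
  q | ~s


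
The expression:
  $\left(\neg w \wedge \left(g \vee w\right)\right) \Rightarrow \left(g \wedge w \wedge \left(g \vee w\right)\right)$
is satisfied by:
  {w: True, g: False}
  {g: False, w: False}
  {g: True, w: True}


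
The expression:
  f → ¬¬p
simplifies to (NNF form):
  p ∨ ¬f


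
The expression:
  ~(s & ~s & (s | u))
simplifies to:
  True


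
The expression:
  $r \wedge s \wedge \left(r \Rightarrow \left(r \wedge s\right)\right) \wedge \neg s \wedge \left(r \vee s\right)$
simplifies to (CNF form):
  $\text{False}$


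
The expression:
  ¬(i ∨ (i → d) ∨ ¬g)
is never true.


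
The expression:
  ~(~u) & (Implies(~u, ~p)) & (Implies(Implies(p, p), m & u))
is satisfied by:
  {m: True, u: True}


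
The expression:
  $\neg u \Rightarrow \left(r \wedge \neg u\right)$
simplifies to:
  $r \vee u$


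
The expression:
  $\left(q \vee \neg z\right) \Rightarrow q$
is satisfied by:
  {q: True, z: True}
  {q: True, z: False}
  {z: True, q: False}


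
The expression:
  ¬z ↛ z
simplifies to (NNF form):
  True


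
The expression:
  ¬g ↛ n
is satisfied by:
  {n: False, g: False}


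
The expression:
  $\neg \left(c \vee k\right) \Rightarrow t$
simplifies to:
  $c \vee k \vee t$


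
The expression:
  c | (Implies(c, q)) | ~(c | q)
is always true.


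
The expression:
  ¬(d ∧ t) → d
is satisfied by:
  {d: True}


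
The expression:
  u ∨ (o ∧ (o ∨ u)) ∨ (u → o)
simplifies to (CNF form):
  True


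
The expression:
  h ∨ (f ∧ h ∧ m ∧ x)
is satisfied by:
  {h: True}


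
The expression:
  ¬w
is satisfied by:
  {w: False}


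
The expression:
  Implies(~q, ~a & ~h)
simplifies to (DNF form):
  q | (~a & ~h)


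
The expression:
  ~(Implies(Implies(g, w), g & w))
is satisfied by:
  {g: False}


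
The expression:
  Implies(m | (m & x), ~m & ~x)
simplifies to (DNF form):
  ~m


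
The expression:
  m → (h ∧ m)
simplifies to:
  h ∨ ¬m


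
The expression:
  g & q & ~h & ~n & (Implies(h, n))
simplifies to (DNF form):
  g & q & ~h & ~n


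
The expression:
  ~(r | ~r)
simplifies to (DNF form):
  False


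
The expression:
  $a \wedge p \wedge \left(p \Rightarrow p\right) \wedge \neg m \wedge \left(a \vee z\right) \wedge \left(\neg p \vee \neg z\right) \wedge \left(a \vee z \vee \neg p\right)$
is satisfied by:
  {p: True, a: True, z: False, m: False}


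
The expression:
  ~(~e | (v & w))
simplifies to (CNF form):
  e & (~v | ~w)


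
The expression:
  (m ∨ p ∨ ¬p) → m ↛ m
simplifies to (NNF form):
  False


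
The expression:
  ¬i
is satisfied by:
  {i: False}


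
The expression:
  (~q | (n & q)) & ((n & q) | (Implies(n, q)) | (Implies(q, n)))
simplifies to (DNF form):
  n | ~q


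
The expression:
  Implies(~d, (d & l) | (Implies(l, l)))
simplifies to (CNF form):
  True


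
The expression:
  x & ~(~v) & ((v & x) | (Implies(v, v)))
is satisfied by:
  {x: True, v: True}


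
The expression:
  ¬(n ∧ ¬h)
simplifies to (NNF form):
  h ∨ ¬n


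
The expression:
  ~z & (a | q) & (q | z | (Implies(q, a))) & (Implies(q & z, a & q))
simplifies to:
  ~z & (a | q)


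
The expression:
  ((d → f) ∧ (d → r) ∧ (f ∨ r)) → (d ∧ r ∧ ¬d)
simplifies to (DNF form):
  (d ∧ ¬f) ∨ (d ∧ ¬r) ∨ (¬f ∧ ¬r)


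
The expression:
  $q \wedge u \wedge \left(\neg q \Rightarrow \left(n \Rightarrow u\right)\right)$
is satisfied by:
  {u: True, q: True}


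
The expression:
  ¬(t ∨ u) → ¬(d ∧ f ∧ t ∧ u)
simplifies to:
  True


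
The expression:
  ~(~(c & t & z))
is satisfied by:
  {t: True, z: True, c: True}


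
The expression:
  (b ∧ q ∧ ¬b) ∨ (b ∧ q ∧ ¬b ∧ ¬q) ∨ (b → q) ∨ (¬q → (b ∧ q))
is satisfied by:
  {q: True, b: False}
  {b: False, q: False}
  {b: True, q: True}


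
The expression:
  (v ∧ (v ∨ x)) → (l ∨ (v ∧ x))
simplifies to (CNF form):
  l ∨ x ∨ ¬v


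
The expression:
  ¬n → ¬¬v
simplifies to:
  n ∨ v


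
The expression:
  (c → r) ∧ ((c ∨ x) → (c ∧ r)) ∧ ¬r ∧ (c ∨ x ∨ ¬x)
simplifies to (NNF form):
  ¬c ∧ ¬r ∧ ¬x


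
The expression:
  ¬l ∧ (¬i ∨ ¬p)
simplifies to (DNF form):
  (¬i ∧ ¬l) ∨ (¬l ∧ ¬p)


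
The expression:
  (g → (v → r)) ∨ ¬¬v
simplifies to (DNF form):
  True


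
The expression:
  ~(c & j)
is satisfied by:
  {c: False, j: False}
  {j: True, c: False}
  {c: True, j: False}


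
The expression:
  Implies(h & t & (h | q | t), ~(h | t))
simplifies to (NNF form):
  ~h | ~t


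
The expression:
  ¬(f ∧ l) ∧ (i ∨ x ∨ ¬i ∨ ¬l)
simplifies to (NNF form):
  ¬f ∨ ¬l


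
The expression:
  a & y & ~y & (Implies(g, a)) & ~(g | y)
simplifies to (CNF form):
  False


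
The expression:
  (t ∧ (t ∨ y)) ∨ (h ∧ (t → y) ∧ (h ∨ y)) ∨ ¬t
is always true.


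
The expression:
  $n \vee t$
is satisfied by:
  {n: True, t: True}
  {n: True, t: False}
  {t: True, n: False}


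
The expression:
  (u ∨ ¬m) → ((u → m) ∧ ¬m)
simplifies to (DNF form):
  ¬u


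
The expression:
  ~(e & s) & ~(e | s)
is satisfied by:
  {e: False, s: False}


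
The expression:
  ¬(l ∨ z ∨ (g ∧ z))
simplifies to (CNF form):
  ¬l ∧ ¬z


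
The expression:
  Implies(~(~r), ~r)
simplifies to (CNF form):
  ~r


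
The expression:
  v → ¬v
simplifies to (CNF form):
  ¬v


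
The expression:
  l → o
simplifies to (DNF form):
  o ∨ ¬l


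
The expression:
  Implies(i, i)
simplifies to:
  True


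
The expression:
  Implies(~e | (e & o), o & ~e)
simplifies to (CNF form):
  (e | o) & (e | ~e) & (o | ~o) & (~e | ~o)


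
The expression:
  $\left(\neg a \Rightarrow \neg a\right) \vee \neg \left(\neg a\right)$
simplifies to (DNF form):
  $\text{True}$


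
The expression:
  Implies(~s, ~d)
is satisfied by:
  {s: True, d: False}
  {d: False, s: False}
  {d: True, s: True}


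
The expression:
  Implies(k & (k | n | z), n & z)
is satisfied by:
  {n: True, z: True, k: False}
  {n: True, z: False, k: False}
  {z: True, n: False, k: False}
  {n: False, z: False, k: False}
  {n: True, k: True, z: True}


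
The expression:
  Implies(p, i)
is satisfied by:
  {i: True, p: False}
  {p: False, i: False}
  {p: True, i: True}


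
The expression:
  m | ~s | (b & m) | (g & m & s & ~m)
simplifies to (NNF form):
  m | ~s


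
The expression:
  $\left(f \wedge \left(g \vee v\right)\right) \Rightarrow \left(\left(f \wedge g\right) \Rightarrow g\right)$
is always true.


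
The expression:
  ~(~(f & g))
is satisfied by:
  {g: True, f: True}


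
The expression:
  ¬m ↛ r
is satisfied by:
  {r: True, m: False}
  {m: False, r: False}
  {m: True, r: True}


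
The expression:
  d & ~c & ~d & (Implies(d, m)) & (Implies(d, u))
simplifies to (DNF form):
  False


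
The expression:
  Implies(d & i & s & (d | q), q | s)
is always true.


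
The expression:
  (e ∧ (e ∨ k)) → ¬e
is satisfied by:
  {e: False}


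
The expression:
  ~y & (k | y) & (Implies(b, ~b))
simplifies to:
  k & ~b & ~y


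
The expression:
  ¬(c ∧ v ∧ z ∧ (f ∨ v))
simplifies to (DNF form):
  ¬c ∨ ¬v ∨ ¬z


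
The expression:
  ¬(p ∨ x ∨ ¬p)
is never true.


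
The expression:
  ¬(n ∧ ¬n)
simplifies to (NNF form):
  True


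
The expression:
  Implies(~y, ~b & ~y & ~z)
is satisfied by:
  {y: True, b: False, z: False}
  {y: True, z: True, b: False}
  {y: True, b: True, z: False}
  {y: True, z: True, b: True}
  {z: False, b: False, y: False}


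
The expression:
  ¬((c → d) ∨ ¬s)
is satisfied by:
  {c: True, s: True, d: False}


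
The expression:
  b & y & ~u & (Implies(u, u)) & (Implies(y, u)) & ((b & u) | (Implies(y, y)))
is never true.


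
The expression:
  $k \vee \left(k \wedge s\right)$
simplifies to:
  $k$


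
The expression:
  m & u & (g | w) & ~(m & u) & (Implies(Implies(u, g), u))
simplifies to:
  False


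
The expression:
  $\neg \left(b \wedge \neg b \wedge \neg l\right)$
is always true.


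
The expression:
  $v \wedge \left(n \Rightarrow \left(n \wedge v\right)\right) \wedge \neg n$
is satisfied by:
  {v: True, n: False}


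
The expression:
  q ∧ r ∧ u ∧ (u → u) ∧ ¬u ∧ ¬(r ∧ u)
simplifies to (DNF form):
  False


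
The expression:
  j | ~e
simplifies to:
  j | ~e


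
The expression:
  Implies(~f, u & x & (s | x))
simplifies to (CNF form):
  (f | u) & (f | x)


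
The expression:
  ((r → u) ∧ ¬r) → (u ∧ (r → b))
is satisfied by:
  {r: True, u: True}
  {r: True, u: False}
  {u: True, r: False}


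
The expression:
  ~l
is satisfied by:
  {l: False}


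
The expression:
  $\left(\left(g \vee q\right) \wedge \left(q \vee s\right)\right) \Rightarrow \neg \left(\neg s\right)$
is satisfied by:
  {s: True, q: False}
  {q: False, s: False}
  {q: True, s: True}


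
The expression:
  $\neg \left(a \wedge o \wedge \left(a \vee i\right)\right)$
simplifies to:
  $\neg a \vee \neg o$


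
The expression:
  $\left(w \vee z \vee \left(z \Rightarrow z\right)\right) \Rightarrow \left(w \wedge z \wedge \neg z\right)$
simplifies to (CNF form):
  $\text{False}$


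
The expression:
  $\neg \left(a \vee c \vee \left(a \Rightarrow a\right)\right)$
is never true.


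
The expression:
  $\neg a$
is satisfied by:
  {a: False}


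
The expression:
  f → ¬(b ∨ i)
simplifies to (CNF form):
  (¬b ∨ ¬f) ∧ (¬f ∨ ¬i)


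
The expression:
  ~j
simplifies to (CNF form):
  ~j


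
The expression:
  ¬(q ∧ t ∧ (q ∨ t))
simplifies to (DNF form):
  ¬q ∨ ¬t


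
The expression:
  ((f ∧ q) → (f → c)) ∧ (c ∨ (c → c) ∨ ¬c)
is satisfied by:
  {c: True, q: False, f: False}
  {q: False, f: False, c: False}
  {f: True, c: True, q: False}
  {f: True, q: False, c: False}
  {c: True, q: True, f: False}
  {q: True, c: False, f: False}
  {f: True, q: True, c: True}


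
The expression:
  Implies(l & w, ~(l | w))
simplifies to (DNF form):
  ~l | ~w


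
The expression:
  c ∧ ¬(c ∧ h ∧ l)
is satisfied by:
  {c: True, l: False, h: False}
  {c: True, h: True, l: False}
  {c: True, l: True, h: False}


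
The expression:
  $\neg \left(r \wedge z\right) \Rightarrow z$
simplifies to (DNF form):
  $z$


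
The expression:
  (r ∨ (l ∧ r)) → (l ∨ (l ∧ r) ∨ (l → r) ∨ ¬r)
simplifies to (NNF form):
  True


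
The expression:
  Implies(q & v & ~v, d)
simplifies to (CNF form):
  True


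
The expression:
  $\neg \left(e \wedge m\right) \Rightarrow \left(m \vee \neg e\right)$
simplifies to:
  $m \vee \neg e$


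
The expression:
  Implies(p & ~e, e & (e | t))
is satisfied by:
  {e: True, p: False}
  {p: False, e: False}
  {p: True, e: True}


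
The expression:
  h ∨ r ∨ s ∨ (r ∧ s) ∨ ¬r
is always true.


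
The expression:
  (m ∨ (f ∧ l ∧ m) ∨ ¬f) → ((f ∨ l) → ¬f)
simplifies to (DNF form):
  ¬f ∨ ¬m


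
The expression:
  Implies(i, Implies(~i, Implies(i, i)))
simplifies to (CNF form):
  True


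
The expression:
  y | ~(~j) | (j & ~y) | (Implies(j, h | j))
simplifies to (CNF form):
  True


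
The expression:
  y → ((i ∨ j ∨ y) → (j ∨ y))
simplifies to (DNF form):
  True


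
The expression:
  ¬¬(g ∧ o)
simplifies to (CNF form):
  g ∧ o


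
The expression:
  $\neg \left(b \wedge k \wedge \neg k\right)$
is always true.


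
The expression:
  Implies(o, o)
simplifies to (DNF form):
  True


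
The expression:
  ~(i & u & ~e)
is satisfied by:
  {e: True, u: False, i: False}
  {u: False, i: False, e: False}
  {i: True, e: True, u: False}
  {i: True, u: False, e: False}
  {e: True, u: True, i: False}
  {u: True, e: False, i: False}
  {i: True, u: True, e: True}


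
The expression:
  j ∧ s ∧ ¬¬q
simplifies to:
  j ∧ q ∧ s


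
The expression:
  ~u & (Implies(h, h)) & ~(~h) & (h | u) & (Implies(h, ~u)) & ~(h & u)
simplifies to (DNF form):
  h & ~u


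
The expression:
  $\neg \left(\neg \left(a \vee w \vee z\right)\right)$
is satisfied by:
  {a: True, z: True, w: True}
  {a: True, z: True, w: False}
  {a: True, w: True, z: False}
  {a: True, w: False, z: False}
  {z: True, w: True, a: False}
  {z: True, w: False, a: False}
  {w: True, z: False, a: False}


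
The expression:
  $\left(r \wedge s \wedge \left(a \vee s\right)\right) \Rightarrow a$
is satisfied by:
  {a: True, s: False, r: False}
  {s: False, r: False, a: False}
  {r: True, a: True, s: False}
  {r: True, s: False, a: False}
  {a: True, s: True, r: False}
  {s: True, a: False, r: False}
  {r: True, s: True, a: True}


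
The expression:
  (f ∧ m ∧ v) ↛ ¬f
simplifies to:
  f ∧ m ∧ v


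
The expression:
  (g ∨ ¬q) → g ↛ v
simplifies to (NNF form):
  (g ∧ ¬v) ∨ (q ∧ ¬g)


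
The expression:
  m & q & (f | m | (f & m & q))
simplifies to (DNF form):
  m & q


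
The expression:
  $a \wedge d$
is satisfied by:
  {a: True, d: True}


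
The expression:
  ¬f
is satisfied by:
  {f: False}


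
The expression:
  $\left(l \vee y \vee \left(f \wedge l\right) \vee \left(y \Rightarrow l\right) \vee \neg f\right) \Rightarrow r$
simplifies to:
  $r$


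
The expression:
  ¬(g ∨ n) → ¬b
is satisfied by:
  {n: True, g: True, b: False}
  {n: True, g: False, b: False}
  {g: True, n: False, b: False}
  {n: False, g: False, b: False}
  {n: True, b: True, g: True}
  {n: True, b: True, g: False}
  {b: True, g: True, n: False}


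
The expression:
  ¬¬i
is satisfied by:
  {i: True}


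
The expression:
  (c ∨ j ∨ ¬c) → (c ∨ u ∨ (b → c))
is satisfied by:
  {c: True, u: True, b: False}
  {c: True, u: False, b: False}
  {u: True, c: False, b: False}
  {c: False, u: False, b: False}
  {c: True, b: True, u: True}
  {c: True, b: True, u: False}
  {b: True, u: True, c: False}


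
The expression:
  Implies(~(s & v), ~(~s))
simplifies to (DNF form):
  s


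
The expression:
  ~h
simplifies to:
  ~h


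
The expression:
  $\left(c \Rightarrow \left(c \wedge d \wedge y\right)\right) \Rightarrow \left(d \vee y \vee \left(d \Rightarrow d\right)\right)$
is always true.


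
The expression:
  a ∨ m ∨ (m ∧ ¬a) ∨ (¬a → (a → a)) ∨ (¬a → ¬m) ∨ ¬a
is always true.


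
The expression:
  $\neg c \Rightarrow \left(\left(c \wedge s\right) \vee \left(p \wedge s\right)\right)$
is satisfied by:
  {c: True, s: True, p: True}
  {c: True, s: True, p: False}
  {c: True, p: True, s: False}
  {c: True, p: False, s: False}
  {s: True, p: True, c: False}


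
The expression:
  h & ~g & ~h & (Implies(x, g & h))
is never true.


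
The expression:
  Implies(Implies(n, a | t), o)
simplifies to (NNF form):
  o | (n & ~a & ~t)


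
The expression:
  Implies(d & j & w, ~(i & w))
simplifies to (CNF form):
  ~d | ~i | ~j | ~w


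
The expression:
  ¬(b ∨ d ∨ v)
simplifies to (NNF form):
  ¬b ∧ ¬d ∧ ¬v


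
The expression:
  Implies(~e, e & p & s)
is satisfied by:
  {e: True}


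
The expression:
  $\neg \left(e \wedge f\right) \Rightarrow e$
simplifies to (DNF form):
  $e$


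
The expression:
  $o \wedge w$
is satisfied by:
  {w: True, o: True}


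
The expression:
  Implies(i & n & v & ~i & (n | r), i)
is always true.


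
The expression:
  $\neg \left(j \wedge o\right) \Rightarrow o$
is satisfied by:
  {o: True}


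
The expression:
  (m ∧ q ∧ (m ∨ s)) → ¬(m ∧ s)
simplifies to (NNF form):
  ¬m ∨ ¬q ∨ ¬s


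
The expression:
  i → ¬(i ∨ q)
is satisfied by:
  {i: False}


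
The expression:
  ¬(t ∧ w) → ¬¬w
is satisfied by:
  {w: True}


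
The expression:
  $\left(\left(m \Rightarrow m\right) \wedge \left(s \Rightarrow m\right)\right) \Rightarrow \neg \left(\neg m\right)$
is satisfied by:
  {m: True, s: True}
  {m: True, s: False}
  {s: True, m: False}


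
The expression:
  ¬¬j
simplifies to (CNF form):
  j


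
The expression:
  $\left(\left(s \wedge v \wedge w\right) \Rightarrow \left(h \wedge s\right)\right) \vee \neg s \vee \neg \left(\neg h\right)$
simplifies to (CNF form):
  $h \vee \neg s \vee \neg v \vee \neg w$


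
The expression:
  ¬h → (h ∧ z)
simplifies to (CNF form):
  h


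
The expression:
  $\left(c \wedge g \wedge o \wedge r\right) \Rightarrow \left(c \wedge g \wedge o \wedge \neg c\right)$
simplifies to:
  $\neg c \vee \neg g \vee \neg o \vee \neg r$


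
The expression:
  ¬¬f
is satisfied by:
  {f: True}


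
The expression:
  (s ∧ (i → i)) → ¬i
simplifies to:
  ¬i ∨ ¬s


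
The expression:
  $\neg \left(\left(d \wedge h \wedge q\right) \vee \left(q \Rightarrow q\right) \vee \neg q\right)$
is never true.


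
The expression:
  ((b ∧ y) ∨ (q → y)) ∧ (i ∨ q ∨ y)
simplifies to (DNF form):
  y ∨ (i ∧ ¬q)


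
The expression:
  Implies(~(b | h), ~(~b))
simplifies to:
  b | h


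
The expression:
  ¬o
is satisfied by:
  {o: False}


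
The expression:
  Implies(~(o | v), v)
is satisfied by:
  {o: True, v: True}
  {o: True, v: False}
  {v: True, o: False}


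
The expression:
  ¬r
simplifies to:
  ¬r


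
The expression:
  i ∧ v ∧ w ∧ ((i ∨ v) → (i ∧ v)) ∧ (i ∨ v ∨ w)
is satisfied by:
  {i: True, w: True, v: True}


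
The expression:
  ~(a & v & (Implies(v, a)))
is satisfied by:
  {v: False, a: False}
  {a: True, v: False}
  {v: True, a: False}


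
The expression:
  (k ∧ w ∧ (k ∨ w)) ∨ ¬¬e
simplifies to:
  e ∨ (k ∧ w)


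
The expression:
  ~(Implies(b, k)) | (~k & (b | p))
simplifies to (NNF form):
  ~k & (b | p)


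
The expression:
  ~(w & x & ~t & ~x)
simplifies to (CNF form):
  True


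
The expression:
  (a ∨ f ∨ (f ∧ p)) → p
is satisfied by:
  {p: True, a: False, f: False}
  {f: True, p: True, a: False}
  {p: True, a: True, f: False}
  {f: True, p: True, a: True}
  {f: False, a: False, p: False}


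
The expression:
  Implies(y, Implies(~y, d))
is always true.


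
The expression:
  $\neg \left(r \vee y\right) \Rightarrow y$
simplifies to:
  $r \vee y$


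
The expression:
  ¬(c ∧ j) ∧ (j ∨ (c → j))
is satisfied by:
  {c: False}


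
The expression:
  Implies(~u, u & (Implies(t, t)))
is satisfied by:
  {u: True}


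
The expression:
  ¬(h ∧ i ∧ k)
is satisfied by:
  {h: False, k: False, i: False}
  {i: True, h: False, k: False}
  {k: True, h: False, i: False}
  {i: True, k: True, h: False}
  {h: True, i: False, k: False}
  {i: True, h: True, k: False}
  {k: True, h: True, i: False}


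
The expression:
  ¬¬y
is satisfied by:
  {y: True}


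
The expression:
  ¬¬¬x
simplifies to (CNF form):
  ¬x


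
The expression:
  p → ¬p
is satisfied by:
  {p: False}


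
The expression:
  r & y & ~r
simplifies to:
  False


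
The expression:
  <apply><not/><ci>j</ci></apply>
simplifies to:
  <apply><not/><ci>j</ci></apply>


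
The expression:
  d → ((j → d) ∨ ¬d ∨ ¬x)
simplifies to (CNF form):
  True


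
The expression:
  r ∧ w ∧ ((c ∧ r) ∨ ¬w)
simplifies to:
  c ∧ r ∧ w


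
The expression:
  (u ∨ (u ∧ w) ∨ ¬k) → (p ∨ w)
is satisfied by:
  {p: True, k: True, w: True, u: False}
  {p: True, w: True, u: False, k: False}
  {p: True, k: True, w: True, u: True}
  {p: True, w: True, u: True, k: False}
  {p: True, k: True, u: False, w: False}
  {p: True, u: False, w: False, k: False}
  {p: True, k: True, u: True, w: False}
  {p: True, u: True, w: False, k: False}
  {k: True, w: True, u: False, p: False}
  {w: True, k: False, u: False, p: False}
  {k: True, w: True, u: True, p: False}
  {w: True, u: True, k: False, p: False}
  {k: True, u: False, w: False, p: False}


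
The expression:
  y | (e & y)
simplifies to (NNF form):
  y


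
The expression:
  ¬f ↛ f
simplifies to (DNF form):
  True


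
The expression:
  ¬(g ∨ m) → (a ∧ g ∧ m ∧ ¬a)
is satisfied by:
  {m: True, g: True}
  {m: True, g: False}
  {g: True, m: False}


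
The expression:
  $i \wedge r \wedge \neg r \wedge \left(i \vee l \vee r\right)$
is never true.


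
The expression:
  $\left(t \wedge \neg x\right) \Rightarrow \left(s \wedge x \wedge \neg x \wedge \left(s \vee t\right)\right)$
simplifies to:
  $x \vee \neg t$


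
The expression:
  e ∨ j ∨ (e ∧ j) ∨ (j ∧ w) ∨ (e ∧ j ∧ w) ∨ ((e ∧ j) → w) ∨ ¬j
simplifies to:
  True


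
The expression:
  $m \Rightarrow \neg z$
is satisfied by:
  {m: False, z: False}
  {z: True, m: False}
  {m: True, z: False}


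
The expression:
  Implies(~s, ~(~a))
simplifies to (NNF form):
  a | s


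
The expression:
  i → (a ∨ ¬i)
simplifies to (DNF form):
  a ∨ ¬i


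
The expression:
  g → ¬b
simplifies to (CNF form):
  ¬b ∨ ¬g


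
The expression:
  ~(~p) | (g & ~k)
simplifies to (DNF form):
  p | (g & ~k)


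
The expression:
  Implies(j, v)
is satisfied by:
  {v: True, j: False}
  {j: False, v: False}
  {j: True, v: True}


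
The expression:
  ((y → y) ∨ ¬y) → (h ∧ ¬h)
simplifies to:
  False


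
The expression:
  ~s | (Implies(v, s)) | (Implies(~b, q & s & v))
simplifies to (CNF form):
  True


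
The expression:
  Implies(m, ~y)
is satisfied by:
  {m: False, y: False}
  {y: True, m: False}
  {m: True, y: False}


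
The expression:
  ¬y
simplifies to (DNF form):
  ¬y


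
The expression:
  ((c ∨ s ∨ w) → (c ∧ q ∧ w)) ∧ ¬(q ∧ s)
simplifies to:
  ¬s ∧ (c ∨ ¬w) ∧ (q ∨ ¬w) ∧ (w ∨ ¬c)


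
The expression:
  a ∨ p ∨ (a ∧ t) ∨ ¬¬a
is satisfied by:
  {a: True, p: True}
  {a: True, p: False}
  {p: True, a: False}


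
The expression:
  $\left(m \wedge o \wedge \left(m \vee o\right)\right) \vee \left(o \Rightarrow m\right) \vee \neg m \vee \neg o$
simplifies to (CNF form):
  $\text{True}$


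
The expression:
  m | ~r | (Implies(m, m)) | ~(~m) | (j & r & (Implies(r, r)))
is always true.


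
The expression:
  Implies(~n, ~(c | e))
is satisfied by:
  {n: True, c: False, e: False}
  {n: True, e: True, c: False}
  {n: True, c: True, e: False}
  {n: True, e: True, c: True}
  {e: False, c: False, n: False}


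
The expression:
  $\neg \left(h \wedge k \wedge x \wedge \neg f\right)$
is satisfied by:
  {f: True, h: False, k: False, x: False}
  {f: False, h: False, k: False, x: False}
  {f: True, x: True, h: False, k: False}
  {x: True, f: False, h: False, k: False}
  {f: True, k: True, x: False, h: False}
  {k: True, x: False, h: False, f: False}
  {f: True, x: True, k: True, h: False}
  {x: True, k: True, f: False, h: False}
  {f: True, h: True, x: False, k: False}
  {h: True, x: False, k: False, f: False}
  {f: True, x: True, h: True, k: False}
  {x: True, h: True, f: False, k: False}
  {f: True, k: True, h: True, x: False}
  {k: True, h: True, x: False, f: False}
  {f: True, x: True, k: True, h: True}


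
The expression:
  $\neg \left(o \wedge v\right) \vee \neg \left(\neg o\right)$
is always true.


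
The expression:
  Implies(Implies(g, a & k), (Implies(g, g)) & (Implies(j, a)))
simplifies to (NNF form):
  a | g | ~j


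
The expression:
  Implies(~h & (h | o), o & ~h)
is always true.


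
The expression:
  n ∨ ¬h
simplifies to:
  n ∨ ¬h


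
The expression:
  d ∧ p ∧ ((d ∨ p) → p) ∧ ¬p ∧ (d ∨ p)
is never true.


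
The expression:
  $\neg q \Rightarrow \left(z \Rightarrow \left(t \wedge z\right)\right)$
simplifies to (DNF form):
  $q \vee t \vee \neg z$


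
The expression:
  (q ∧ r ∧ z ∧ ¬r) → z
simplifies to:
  True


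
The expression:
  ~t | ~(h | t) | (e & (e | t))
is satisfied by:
  {e: True, t: False}
  {t: False, e: False}
  {t: True, e: True}


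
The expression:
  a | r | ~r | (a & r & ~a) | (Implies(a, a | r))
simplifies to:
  True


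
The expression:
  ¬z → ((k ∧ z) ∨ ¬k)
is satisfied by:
  {z: True, k: False}
  {k: False, z: False}
  {k: True, z: True}


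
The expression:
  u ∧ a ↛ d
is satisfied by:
  {a: True, u: True, d: False}


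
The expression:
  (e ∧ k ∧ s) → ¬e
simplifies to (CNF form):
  ¬e ∨ ¬k ∨ ¬s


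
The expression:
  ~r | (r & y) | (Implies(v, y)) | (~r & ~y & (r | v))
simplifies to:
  y | ~r | ~v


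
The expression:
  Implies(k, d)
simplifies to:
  d | ~k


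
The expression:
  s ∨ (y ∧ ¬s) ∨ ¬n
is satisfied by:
  {y: True, s: True, n: False}
  {y: True, s: False, n: False}
  {s: True, y: False, n: False}
  {y: False, s: False, n: False}
  {y: True, n: True, s: True}
  {y: True, n: True, s: False}
  {n: True, s: True, y: False}


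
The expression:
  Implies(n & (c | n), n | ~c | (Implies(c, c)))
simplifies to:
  True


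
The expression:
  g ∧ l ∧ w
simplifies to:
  g ∧ l ∧ w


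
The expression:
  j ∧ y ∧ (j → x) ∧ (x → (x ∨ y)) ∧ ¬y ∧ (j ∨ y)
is never true.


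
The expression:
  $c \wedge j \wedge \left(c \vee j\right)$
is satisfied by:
  {c: True, j: True}


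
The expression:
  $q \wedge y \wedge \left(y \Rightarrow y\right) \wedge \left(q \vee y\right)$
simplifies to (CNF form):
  $q \wedge y$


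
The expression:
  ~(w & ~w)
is always true.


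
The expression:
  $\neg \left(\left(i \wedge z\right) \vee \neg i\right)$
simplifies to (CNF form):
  $i \wedge \neg z$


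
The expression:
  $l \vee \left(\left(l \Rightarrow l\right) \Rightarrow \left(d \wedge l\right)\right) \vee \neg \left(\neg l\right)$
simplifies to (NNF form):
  $l$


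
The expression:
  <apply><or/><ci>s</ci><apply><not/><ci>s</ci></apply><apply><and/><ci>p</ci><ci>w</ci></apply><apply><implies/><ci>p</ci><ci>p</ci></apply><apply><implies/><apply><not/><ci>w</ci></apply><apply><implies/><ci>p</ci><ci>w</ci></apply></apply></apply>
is always true.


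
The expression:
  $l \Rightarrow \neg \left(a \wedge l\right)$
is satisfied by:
  {l: False, a: False}
  {a: True, l: False}
  {l: True, a: False}


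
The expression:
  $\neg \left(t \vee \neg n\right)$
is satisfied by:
  {n: True, t: False}


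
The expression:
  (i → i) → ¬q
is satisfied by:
  {q: False}


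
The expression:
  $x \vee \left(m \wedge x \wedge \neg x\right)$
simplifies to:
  $x$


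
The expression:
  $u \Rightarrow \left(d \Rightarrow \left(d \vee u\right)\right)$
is always true.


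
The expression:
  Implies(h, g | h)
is always true.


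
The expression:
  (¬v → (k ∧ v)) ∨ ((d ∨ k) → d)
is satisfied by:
  {d: True, v: True, k: False}
  {d: True, k: False, v: False}
  {v: True, k: False, d: False}
  {v: False, k: False, d: False}
  {d: True, v: True, k: True}
  {d: True, k: True, v: False}
  {v: True, k: True, d: False}


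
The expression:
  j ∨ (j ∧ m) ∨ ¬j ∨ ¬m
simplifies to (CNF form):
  True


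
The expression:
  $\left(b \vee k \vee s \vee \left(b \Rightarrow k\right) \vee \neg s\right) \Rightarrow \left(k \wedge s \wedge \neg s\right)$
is never true.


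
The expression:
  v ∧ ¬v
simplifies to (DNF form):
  False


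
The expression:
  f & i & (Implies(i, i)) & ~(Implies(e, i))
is never true.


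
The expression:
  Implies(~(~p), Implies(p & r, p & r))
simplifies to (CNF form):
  True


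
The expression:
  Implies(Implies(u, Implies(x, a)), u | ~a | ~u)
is always true.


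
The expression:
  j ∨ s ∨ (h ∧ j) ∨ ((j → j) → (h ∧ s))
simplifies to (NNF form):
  j ∨ s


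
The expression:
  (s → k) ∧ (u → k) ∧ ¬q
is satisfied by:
  {k: True, q: False, s: False, u: False}
  {k: True, u: True, q: False, s: False}
  {k: True, s: True, q: False, u: False}
  {k: True, u: True, s: True, q: False}
  {u: False, q: False, s: False, k: False}


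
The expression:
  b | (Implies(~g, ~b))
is always true.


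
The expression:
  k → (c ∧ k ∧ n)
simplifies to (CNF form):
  (c ∨ ¬k) ∧ (n ∨ ¬k)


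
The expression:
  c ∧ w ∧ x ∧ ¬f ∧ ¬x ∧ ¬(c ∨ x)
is never true.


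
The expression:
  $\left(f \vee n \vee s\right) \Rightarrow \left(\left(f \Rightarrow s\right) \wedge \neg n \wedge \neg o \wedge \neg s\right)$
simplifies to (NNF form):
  $\neg f \wedge \neg n \wedge \neg s$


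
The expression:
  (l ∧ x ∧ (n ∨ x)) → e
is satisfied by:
  {e: True, l: False, x: False}
  {l: False, x: False, e: False}
  {x: True, e: True, l: False}
  {x: True, l: False, e: False}
  {e: True, l: True, x: False}
  {l: True, e: False, x: False}
  {x: True, l: True, e: True}


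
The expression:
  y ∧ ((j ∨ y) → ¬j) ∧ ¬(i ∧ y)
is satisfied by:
  {y: True, i: False, j: False}


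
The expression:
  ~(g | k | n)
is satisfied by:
  {n: False, g: False, k: False}


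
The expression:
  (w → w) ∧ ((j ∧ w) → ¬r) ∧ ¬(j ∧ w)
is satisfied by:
  {w: False, j: False}
  {j: True, w: False}
  {w: True, j: False}


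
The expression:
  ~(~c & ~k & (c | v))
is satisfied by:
  {k: True, c: True, v: False}
  {k: True, v: False, c: False}
  {c: True, v: False, k: False}
  {c: False, v: False, k: False}
  {k: True, c: True, v: True}
  {k: True, v: True, c: False}
  {c: True, v: True, k: False}


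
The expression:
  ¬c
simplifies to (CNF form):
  ¬c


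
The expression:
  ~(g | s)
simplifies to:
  ~g & ~s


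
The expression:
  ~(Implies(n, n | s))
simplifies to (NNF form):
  False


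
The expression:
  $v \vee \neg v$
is always true.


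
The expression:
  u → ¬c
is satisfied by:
  {u: False, c: False}
  {c: True, u: False}
  {u: True, c: False}


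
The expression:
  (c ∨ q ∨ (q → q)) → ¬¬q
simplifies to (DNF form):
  q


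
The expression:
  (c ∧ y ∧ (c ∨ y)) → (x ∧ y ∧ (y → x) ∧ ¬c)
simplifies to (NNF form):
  ¬c ∨ ¬y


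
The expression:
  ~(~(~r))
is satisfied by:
  {r: False}


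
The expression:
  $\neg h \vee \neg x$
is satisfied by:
  {h: False, x: False}
  {x: True, h: False}
  {h: True, x: False}


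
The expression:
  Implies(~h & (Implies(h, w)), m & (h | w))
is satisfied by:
  {w: True, h: True, m: True}
  {w: True, h: True, m: False}
  {h: True, m: True, w: False}
  {h: True, m: False, w: False}
  {w: True, m: True, h: False}


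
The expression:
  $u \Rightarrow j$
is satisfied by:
  {j: True, u: False}
  {u: False, j: False}
  {u: True, j: True}


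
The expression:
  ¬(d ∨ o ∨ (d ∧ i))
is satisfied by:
  {d: False, o: False}
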